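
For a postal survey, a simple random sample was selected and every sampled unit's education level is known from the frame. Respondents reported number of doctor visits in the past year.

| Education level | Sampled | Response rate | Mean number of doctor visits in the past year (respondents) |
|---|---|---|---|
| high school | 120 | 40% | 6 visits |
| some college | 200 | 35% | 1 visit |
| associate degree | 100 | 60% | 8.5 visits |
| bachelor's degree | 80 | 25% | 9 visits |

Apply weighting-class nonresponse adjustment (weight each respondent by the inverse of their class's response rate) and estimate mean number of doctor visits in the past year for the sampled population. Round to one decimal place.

Weighting each respondent by the inverse class response rate inflates each class back to its sampled size, so the class weight is n_sampled:
  high school: 120 × 6 = 720
  some college: 200 × 1 = 200
  associate degree: 100 × 8.5 = 850
  bachelor's degree: 80 × 9 = 720
Adjusted estimate = 2490 / 500 = 4.98 → 5.0.

5.0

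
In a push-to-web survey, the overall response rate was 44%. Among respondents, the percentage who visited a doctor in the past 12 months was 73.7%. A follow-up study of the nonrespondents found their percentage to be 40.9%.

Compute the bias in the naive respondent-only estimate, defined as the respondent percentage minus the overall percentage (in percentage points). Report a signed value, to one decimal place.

Nonresponse fraction = 1 − 0.44 = 0.56.
Bias = (nonresponse fraction) × (respondent percentage − nonrespondent percentage)
     = 0.56 × (73.7 − 40.9) = 0.56 × 32.8 = 18.368.

+18.4 percentage points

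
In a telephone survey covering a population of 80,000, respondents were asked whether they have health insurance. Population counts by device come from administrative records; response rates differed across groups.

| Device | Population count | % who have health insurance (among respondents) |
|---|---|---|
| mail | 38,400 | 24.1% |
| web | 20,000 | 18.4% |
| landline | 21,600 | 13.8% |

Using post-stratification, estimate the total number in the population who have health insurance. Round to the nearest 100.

Estimated count per cell = population count × respondent percentage:
  mail: 38,400 × 24.1% = 9254.4
  web: 20,000 × 18.4% = 3680
  landline: 21,600 × 13.8% = 2980.8
Estimated total = 15915.2 → 15,900.

15,900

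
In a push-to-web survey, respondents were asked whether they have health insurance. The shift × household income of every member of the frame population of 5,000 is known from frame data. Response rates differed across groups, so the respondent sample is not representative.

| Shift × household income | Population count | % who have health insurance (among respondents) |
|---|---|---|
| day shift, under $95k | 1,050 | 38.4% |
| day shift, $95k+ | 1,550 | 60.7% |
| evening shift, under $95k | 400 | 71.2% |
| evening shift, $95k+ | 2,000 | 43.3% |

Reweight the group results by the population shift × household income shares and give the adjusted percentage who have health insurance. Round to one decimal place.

Post-stratification weights by population share, not respondent share:
  day shift, under $95k: (1,050/5,000) × 38.4 = 8.064
  day shift, $95k+: (1,550/5,000) × 60.7 = 18.817
  evening shift, under $95k: (400/5,000) × 71.2 = 5.696
  evening shift, $95k+: (2,000/5,000) × 43.3 = 17.32
Post-stratified estimate = 49.897 → 49.9%.

49.9%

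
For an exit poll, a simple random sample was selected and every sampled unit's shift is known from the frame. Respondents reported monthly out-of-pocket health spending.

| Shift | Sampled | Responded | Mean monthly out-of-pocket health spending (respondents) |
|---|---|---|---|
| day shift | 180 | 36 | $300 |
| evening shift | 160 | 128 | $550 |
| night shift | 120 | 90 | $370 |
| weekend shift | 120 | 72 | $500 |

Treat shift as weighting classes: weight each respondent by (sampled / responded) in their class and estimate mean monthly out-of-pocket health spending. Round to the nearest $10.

$420

Class response rates: day shift 36/180 = 20%, evening shift 128/160 = 80%, night shift 90/120 = 75%, weekend shift 72/120 = 60%.
Each respondent's weight = sampled/responded in their class; summing within a class gives n_sampled, so:
  day shift: 180 × 300 = 54,000
  evening shift: 160 × 550 = 88,000
  night shift: 120 × 370 = 44,400
  weekend shift: 120 × 500 = 60,000
Adjusted estimate = 246,400 / 580 = 424.828 → $420.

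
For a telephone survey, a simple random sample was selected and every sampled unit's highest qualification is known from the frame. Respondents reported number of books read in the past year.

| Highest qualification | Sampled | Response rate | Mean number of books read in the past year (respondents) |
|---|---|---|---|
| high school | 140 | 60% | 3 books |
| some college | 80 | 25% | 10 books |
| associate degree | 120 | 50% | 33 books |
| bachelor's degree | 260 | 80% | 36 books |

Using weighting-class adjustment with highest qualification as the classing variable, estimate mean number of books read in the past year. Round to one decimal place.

Inverse-response-rate weighting restores each class to its sampled count, so class totals weight by n_sampled:
  high school: 140 × 3 = 420
  some college: 80 × 10 = 800
  associate degree: 120 × 33 = 3960
  bachelor's degree: 260 × 36 = 9360
Adjusted estimate = 14,540 / 600 = 24.2333 → 24.2.

24.2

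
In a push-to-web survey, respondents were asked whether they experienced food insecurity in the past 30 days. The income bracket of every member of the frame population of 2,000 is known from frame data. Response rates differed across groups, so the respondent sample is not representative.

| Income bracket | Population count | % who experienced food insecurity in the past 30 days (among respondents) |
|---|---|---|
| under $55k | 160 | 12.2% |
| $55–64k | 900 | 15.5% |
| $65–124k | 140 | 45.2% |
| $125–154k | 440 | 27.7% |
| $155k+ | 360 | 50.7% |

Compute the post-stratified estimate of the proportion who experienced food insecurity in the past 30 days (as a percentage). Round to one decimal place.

Each cell contributes population-share × respondent value:
  under $55k: (160/2,000) × 12.2 = 0.976
  $55–64k: (900/2,000) × 15.5 = 6.975
  $65–124k: (140/2,000) × 45.2 = 3.164
  $125–154k: (440/2,000) × 27.7 = 6.094
  $155k+: (360/2,000) × 50.7 = 9.126
Post-stratified estimate = 26.335 → 26.3%.

26.3%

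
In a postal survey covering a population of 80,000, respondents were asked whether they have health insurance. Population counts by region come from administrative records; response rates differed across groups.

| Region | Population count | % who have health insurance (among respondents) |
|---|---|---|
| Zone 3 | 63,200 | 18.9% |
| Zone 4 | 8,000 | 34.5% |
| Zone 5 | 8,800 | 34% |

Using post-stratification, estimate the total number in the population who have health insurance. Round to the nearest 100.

17,700

Each cell contributes its population count × the respondent rate:
  Zone 3: 63,200 × 18.9% = 11944.8
  Zone 4: 8,000 × 34.5% = 2760
  Zone 5: 8,800 × 34% = 2992
Estimated total = 17696.8 → 17,700.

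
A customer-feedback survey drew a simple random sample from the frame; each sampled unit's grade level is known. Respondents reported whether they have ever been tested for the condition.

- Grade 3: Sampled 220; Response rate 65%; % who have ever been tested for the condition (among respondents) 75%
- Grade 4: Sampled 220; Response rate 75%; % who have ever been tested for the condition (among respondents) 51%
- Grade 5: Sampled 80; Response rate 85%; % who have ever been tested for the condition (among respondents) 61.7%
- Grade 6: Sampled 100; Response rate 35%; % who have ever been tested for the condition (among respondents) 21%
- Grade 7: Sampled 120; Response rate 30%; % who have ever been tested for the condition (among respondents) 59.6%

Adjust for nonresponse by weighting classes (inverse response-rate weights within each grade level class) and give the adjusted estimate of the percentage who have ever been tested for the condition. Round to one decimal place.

56.6%

Inverse-response-rate weighting restores each class to its sampled count, so class totals weight by n_sampled:
  Grade 3: 220 × 75 = 16,500
  Grade 4: 220 × 51 = 11,220
  Grade 5: 80 × 61.7 = 4936
  Grade 6: 100 × 21 = 2100
  Grade 7: 120 × 59.6 = 7152
Adjusted estimate = 41,908 / 740 = 56.6324 → 56.6%.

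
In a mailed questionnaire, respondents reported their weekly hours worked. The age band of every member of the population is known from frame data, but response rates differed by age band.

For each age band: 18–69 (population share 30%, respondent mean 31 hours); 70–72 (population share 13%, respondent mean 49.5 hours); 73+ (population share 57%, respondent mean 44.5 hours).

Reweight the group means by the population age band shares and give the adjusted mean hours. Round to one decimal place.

41.1

Weight each group's respondent value by its population share:
  18–69: 0.3 × 31 = 9.3
  70–72: 0.13 × 49.5 = 6.435
  73+: 0.57 × 44.5 = 25.365
Post-stratified estimate = 41.1 → 41.1.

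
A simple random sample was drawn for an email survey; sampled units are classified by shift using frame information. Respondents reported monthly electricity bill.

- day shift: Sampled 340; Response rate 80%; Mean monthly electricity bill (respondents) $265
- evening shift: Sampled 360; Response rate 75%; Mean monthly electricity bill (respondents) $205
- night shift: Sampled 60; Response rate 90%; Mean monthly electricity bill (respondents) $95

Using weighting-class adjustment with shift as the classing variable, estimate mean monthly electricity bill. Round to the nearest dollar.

$223

Inverse-response-rate weighting restores each class to its sampled count, so class totals weight by n_sampled:
  day shift: 340 × 265 = 90,100
  evening shift: 360 × 205 = 73,800
  night shift: 60 × 95 = 5700
Adjusted estimate = 169,600 / 760 = 223.158 → $223.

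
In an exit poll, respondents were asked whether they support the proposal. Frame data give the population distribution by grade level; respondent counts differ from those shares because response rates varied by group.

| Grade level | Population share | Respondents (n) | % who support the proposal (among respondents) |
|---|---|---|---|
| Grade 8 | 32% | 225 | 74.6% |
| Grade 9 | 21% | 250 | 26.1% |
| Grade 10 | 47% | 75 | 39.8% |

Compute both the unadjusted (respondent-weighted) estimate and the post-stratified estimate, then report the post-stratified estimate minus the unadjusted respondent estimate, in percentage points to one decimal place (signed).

+0.2 percentage points

Unadjusted (pooled respondent) estimate weights by respondent counts:
  (225/550)×74.6 + (250/550)×26.1 + (75/550)×39.8 = 47.8091%
Post-stratifying to population shares instead:
  0.32×74.6 + 0.21×26.1 + 0.47×39.8 = 48.059%
Difference = 48.059 − 47.8091 = 0.2499 pp.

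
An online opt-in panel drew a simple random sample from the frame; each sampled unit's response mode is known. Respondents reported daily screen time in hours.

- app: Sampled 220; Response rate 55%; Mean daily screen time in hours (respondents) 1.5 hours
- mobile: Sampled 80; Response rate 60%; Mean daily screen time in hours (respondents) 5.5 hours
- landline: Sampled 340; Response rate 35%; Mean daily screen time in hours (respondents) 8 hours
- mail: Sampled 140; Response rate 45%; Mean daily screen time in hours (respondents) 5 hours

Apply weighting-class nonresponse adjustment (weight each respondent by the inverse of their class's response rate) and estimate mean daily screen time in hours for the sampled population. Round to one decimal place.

5.4

Weighting each respondent by the inverse class response rate inflates each class back to its sampled size, so the class weight is n_sampled:
  app: 220 × 1.5 = 330
  mobile: 80 × 5.5 = 440
  landline: 340 × 8 = 2720
  mail: 140 × 5 = 700
Adjusted estimate = 4190 / 780 = 5.37179 → 5.4.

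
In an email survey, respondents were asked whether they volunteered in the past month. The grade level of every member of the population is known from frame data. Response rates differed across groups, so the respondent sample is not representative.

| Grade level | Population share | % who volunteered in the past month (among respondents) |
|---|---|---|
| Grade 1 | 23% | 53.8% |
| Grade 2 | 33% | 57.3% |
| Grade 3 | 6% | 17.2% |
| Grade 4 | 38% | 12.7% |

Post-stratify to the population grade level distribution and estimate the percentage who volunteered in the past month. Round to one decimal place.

Post-stratification weights by population share, not respondent share:
  Grade 1: 0.23 × 53.8 = 12.374
  Grade 2: 0.33 × 57.3 = 18.909
  Grade 3: 0.06 × 17.2 = 1.032
  Grade 4: 0.38 × 12.7 = 4.826
Post-stratified estimate = 37.141 → 37.1%.

37.1%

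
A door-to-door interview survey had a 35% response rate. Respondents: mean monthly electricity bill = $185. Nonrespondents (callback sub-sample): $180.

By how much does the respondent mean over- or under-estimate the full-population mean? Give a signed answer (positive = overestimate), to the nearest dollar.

Nonresponse fraction = 1 − 0.35 = 0.65.
Bias = (nonresponse fraction) × (respondent mean − nonrespondent mean)
     = 0.65 × (185 − 180) = 0.65 × 5 = 3.25.

+$3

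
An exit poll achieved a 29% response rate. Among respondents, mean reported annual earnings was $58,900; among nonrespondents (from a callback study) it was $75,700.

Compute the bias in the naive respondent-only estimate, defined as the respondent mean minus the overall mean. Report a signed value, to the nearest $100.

-$11,900

Nonresponse fraction = 1 − 0.29 = 0.71.
Bias = (nonresponse fraction) × (respondent mean − nonrespondent mean)
     = 0.71 × (58,900 − 75,700) = 0.71 × -16,800 = -11,928.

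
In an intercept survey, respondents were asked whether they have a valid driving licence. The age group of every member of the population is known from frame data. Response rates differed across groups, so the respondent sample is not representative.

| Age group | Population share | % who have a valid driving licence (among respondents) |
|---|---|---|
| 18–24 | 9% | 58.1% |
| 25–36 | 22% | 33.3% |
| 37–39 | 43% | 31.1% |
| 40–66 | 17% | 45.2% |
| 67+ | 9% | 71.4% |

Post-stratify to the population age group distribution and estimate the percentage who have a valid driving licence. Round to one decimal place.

Each cell contributes population-share × respondent value:
  18–24: 0.09 × 58.1 = 5.229
  25–36: 0.22 × 33.3 = 7.326
  37–39: 0.43 × 31.1 = 13.373
  40–66: 0.17 × 45.2 = 7.684
  67+: 0.09 × 71.4 = 6.426
Post-stratified estimate = 40.038 → 40.0%.

40.0%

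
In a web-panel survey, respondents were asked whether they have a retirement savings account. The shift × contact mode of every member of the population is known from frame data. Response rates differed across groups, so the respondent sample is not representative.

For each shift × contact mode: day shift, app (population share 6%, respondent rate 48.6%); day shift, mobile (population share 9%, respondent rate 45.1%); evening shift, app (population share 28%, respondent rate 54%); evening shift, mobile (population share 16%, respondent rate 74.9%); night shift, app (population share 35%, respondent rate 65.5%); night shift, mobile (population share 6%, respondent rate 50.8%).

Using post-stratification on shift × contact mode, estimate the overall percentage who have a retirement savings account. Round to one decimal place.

60.1%

Post-stratification weights by population share, not respondent share:
  day shift, app: 0.06 × 48.6 = 2.916
  day shift, mobile: 0.09 × 45.1 = 4.059
  evening shift, app: 0.28 × 54 = 15.12
  evening shift, mobile: 0.16 × 74.9 = 11.984
  night shift, app: 0.35 × 65.5 = 22.925
  night shift, mobile: 0.06 × 50.8 = 3.048
Post-stratified estimate = 60.052 → 60.1%.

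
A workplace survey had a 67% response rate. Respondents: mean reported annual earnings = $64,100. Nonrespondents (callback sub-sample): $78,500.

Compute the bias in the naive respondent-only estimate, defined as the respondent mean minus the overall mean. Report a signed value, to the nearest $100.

Nonresponse fraction = 1 − 0.67 = 0.33.
Bias = (nonresponse fraction) × (respondent mean − nonrespondent mean)
     = 0.33 × (64,100 − 78,500) = 0.33 × -14,400 = -4752.

-$4,800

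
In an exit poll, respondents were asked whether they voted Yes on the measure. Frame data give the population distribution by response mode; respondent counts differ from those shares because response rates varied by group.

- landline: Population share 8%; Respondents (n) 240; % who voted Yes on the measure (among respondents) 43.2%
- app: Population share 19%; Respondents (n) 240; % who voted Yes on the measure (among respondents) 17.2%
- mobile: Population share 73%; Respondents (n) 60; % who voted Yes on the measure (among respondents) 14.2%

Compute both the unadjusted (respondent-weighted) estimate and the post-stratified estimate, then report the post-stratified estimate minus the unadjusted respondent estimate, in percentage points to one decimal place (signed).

Without adjustment, the pooled respondent share is:
  (240/540)×43.2 + (240/540)×17.2 + (60/540)×14.2 = 28.4222%
Reweighting by population response mode shares:
  0.08×43.2 + 0.19×17.2 + 0.73×14.2 = 17.09%
Difference = 17.09 − 28.4222 = -11.3322 pp.

-11.3 percentage points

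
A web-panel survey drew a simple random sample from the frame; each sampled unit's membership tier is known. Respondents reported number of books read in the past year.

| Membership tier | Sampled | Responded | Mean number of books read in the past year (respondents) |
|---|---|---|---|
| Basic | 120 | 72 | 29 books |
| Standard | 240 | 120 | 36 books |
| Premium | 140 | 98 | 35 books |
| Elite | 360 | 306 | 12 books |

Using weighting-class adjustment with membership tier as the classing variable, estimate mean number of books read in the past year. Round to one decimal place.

24.8

Class response rates: Basic 72/120 = 60%, Standard 120/240 = 50%, Premium 98/140 = 70%, Elite 306/360 = 85%.
Weighting each respondent by the inverse class response rate inflates each class back to its sampled size, so the class weight is n_sampled:
  Basic: 120 × 29 = 3480
  Standard: 240 × 36 = 8640
  Premium: 140 × 35 = 4900
  Elite: 360 × 12 = 4320
Adjusted estimate = 21,340 / 860 = 24.814 → 24.8.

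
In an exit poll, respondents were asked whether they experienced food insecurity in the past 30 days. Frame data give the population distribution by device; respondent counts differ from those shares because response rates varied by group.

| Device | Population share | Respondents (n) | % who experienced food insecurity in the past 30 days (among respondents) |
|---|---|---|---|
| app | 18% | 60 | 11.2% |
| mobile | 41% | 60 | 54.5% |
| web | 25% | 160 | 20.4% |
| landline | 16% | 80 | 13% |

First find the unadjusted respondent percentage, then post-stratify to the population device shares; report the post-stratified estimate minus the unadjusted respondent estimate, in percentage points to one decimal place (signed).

Naive respondent-only estimate (weights = respondent counts):
  (60/360)×11.2 + (60/360)×54.5 + (160/360)×20.4 + (80/360)×13 = 22.9056%
Post-stratifying to population shares instead:
  0.18×11.2 + 0.41×54.5 + 0.25×20.4 + 0.16×13 = 31.541%
Difference = 31.541 − 22.9056 = 8.6354 pp.

+8.6 percentage points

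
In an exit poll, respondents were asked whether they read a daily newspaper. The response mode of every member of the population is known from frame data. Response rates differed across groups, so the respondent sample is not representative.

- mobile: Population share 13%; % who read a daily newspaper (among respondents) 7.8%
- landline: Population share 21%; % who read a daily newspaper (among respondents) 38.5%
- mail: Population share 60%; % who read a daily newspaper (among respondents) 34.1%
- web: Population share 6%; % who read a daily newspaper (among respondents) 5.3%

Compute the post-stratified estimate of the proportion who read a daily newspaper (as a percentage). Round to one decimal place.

Reweight to the known response mode distribution:
  mobile: 0.13 × 7.8 = 1.014
  landline: 0.21 × 38.5 = 8.085
  mail: 0.6 × 34.1 = 20.46
  web: 0.06 × 5.3 = 0.318
Post-stratified estimate = 29.877 → 29.9%.

29.9%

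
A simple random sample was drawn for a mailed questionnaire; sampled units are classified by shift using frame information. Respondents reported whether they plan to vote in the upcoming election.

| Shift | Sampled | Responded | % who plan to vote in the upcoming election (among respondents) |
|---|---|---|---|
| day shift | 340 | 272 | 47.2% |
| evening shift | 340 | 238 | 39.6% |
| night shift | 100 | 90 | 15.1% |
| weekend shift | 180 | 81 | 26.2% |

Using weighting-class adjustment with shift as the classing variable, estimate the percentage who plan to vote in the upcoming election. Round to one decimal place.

Response rates by class: day shift 272/340 = 80%, evening shift 238/340 = 70%, night shift 90/100 = 90%, weekend shift 81/180 = 45%.
Inverse-response-rate weighting restores each class to its sampled count, so class totals weight by n_sampled:
  day shift: 340 × 47.2 = 16048
  evening shift: 340 × 39.6 = 13,464
  night shift: 100 × 15.1 = 1510
  weekend shift: 180 × 26.2 = 4716
Adjusted estimate = 35,738 / 960 = 37.2271 → 37.2%.

37.2%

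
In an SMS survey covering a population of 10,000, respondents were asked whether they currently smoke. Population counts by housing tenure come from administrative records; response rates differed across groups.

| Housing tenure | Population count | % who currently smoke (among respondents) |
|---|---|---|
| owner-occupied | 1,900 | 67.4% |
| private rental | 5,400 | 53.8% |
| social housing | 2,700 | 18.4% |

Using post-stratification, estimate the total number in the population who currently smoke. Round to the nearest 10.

4,680

Estimated count per cell = population count × respondent percentage:
  owner-occupied: 1,900 × 67.4% = 1280.6
  private rental: 5,400 × 53.8% = 2905.2
  social housing: 2,700 × 18.4% = 496.8
Estimated total = 4682.6 → 4,680.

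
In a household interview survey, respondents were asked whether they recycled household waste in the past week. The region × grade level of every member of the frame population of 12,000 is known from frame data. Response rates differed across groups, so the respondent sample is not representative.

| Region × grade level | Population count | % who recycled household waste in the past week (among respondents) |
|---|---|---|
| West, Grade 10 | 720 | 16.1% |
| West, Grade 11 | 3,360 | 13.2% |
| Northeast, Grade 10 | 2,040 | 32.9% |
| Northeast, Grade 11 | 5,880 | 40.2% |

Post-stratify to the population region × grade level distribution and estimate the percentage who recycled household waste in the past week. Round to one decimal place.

30.0%

Weight each group's respondent value by its population share:
  West, Grade 10: (720/12,000) × 16.1 = 0.966
  West, Grade 11: (3,360/12,000) × 13.2 = 3.696
  Northeast, Grade 10: (2,040/12,000) × 32.9 = 5.593
  Northeast, Grade 11: (5,880/12,000) × 40.2 = 19.698
Post-stratified estimate = 29.953 → 30.0%.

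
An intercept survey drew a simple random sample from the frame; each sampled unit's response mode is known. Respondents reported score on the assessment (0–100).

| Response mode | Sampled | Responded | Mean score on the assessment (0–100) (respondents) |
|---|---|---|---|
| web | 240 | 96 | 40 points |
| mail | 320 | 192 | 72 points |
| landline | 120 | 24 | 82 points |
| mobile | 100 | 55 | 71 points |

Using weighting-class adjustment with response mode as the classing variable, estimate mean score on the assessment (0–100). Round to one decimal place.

63.6

Response rates by class: web 96/240 = 40%, mail 192/320 = 60%, landline 24/120 = 20%, mobile 55/100 = 55%.
Weighting each respondent by the inverse class response rate inflates each class back to its sampled size, so the class weight is n_sampled:
  web: 240 × 40 = 9600
  mail: 320 × 72 = 23,040
  landline: 120 × 82 = 9840
  mobile: 100 × 71 = 7100
Adjusted estimate = 49,580 / 780 = 63.5641 → 63.6.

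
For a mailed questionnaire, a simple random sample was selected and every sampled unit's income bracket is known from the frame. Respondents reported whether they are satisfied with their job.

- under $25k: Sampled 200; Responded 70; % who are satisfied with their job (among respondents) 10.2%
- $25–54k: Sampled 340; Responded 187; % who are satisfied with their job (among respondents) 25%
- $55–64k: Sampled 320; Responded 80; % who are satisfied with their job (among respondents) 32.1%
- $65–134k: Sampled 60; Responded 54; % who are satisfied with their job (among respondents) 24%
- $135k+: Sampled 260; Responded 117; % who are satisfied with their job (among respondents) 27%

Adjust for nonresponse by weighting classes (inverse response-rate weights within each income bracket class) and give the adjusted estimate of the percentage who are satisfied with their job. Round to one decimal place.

24.8%

Class response rates: under $25k 70/200 = 35%, $25–54k 187/340 = 55%, $55–64k 80/320 = 25%, $65–134k 54/60 = 90%, $135k+ 117/260 = 45%.
Weighting each respondent by the inverse class response rate inflates each class back to its sampled size, so the class weight is n_sampled:
  under $25k: 200 × 10.2 = 2040
  $25–54k: 340 × 25 = 8500
  $55–64k: 320 × 32.1 = 10,272
  $65–134k: 60 × 24 = 1440
  $135k+: 260 × 27 = 7020
Adjusted estimate = 29,272 / 1,180 = 24.8068 → 24.8%.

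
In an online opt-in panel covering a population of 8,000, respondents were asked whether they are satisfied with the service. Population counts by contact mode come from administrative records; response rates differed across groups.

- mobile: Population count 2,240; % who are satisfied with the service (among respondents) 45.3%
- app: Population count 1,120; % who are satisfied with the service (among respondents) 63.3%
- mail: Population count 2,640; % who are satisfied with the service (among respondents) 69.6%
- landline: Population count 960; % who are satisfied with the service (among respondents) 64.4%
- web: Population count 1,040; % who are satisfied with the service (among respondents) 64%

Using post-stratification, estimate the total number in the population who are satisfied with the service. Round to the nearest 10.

4,840

Estimated count per cell = population count × respondent percentage:
  mobile: 2,240 × 45.3% = 1014.72
  app: 1,120 × 63.3% = 708.96
  mail: 2,640 × 69.6% = 1837.44
  landline: 960 × 64.4% = 618.24
  web: 1,040 × 64% = 665.6
Estimated total = 4844.96 → 4,840.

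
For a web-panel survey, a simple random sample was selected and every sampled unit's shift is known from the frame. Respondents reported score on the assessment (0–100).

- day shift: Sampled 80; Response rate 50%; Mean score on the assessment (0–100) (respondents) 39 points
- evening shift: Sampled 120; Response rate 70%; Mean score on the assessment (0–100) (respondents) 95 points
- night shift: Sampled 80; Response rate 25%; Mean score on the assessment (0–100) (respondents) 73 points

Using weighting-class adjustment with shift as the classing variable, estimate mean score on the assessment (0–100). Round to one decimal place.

72.7

With weight = n_sampled/n_responded per class, the weighted class total is n_sampled:
  day shift: 80 × 39 = 3120
  evening shift: 120 × 95 = 11,400
  night shift: 80 × 73 = 5840
Adjusted estimate = 20,360 / 280 = 72.7143 → 72.7.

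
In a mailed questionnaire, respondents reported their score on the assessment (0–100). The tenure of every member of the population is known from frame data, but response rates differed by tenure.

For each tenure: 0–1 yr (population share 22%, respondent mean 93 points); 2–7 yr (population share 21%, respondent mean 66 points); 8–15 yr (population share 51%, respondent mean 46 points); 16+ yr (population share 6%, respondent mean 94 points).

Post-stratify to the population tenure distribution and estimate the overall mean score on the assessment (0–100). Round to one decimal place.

Weight each group's respondent value by its population share:
  0–1 yr: 0.22 × 93 = 20.46
  2–7 yr: 0.21 × 66 = 13.86
  8–15 yr: 0.51 × 46 = 23.46
  16+ yr: 0.06 × 94 = 5.64
Post-stratified estimate = 63.42 → 63.4.

63.4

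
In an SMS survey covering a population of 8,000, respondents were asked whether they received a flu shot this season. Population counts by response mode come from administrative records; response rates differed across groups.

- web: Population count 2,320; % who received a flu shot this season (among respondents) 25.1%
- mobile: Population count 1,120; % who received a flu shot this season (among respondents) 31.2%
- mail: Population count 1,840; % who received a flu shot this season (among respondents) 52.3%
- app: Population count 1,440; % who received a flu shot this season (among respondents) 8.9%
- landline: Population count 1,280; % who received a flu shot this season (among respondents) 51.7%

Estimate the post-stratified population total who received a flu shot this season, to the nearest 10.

Estimated count per cell = population count × respondent percentage:
  web: 2,320 × 25.1% = 582.32
  mobile: 1,120 × 31.2% = 349.44
  mail: 1,840 × 52.3% = 962.32
  app: 1,440 × 8.9% = 128.16
  landline: 1,280 × 51.7% = 661.76
Estimated total = 2684 → 2,680.

2,680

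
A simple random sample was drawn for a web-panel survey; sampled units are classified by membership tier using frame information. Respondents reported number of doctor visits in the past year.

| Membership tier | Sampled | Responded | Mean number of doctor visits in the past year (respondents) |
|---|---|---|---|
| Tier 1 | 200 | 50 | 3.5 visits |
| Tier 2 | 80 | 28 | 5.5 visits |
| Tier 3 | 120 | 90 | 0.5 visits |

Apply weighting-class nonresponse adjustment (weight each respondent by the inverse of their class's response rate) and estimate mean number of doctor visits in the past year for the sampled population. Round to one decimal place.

Response rates by class: Tier 1 50/200 = 25%, Tier 2 28/80 = 35%, Tier 3 90/120 = 75%.
Each respondent's weight = sampled/responded in their class; summing within a class gives n_sampled, so:
  Tier 1: 200 × 3.5 = 700
  Tier 2: 80 × 5.5 = 440
  Tier 3: 120 × 0.5 = 60
Adjusted estimate = 1200 / 400 = 3 → 3.0.

3.0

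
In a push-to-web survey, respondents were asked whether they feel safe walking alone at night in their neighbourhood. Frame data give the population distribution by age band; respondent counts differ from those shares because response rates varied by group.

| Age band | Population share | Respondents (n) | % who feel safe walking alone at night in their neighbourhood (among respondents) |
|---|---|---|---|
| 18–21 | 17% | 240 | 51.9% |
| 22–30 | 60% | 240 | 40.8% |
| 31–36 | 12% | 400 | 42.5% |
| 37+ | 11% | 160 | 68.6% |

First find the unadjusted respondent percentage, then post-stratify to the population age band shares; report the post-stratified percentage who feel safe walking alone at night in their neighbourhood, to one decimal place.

Naive respondent-only estimate (weights = respondent counts):
  (240/1040)×51.9 + (240/1040)×40.8 + (400/1040)×42.5 + (160/1040)×68.6 = 48.2923%
Post-stratifying to population shares instead:
  0.17×51.9 + 0.6×40.8 + 0.12×42.5 + 0.11×68.6 = 45.949%

45.9%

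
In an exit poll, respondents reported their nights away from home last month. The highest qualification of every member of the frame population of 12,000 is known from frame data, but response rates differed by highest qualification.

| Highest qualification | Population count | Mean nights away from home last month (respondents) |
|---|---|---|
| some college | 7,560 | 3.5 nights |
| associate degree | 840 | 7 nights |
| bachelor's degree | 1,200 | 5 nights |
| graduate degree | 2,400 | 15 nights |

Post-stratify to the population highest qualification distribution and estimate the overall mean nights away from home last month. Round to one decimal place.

Each cell contributes population-share × respondent value:
  some college: (7,560/12,000) × 3.5 = 2.205
  associate degree: (840/12,000) × 7 = 0.49
  bachelor's degree: (1,200/12,000) × 5 = 0.5
  graduate degree: (2,400/12,000) × 15 = 3
Post-stratified estimate = 6.195 → 6.2.

6.2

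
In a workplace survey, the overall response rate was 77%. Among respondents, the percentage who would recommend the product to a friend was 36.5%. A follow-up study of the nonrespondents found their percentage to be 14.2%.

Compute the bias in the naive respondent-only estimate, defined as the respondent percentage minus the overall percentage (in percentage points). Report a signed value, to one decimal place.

Nonresponse fraction = 1 − 0.77 = 0.23.
Bias = (nonresponse fraction) × (respondent percentage − nonrespondent percentage)
     = 0.23 × (36.5 − 14.2) = 0.23 × 22.3 = 5.129.

+5.1 percentage points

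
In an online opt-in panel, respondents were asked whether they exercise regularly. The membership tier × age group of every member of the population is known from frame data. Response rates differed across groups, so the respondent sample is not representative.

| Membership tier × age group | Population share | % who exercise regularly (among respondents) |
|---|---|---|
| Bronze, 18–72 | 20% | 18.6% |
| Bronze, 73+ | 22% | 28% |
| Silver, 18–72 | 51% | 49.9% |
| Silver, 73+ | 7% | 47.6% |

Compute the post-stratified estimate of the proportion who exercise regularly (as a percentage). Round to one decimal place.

Reweight to the known membership tier × age group distribution:
  Bronze, 18–72: 0.2 × 18.6 = 3.72
  Bronze, 73+: 0.22 × 28 = 6.16
  Silver, 18–72: 0.51 × 49.9 = 25.449
  Silver, 73+: 0.07 × 47.6 = 3.332
Post-stratified estimate = 38.661 → 38.7%.

38.7%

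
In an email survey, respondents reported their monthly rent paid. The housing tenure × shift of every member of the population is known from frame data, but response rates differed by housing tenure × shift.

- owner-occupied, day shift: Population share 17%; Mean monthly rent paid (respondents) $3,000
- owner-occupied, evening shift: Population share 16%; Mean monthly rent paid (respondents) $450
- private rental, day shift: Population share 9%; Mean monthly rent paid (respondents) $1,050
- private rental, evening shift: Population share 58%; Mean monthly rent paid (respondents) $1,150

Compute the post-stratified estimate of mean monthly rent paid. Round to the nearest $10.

$1,340

Reweight to the known housing tenure × shift distribution:
  owner-occupied, day shift: 0.17 × 3000 = 510
  owner-occupied, evening shift: 0.16 × 450 = 72
  private rental, day shift: 0.09 × 1050 = 94.5
  private rental, evening shift: 0.58 × 1150 = 667
Post-stratified estimate = 1343.5 → $1,340.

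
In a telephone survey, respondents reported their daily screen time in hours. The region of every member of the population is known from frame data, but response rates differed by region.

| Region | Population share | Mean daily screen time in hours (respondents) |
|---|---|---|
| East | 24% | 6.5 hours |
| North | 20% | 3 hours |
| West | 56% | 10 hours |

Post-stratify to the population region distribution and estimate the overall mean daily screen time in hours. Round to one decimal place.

Post-stratification weights by population share, not respondent share:
  East: 0.24 × 6.5 = 1.56
  North: 0.2 × 3 = 0.6
  West: 0.56 × 10 = 5.6
Post-stratified estimate = 7.76 → 7.8.

7.8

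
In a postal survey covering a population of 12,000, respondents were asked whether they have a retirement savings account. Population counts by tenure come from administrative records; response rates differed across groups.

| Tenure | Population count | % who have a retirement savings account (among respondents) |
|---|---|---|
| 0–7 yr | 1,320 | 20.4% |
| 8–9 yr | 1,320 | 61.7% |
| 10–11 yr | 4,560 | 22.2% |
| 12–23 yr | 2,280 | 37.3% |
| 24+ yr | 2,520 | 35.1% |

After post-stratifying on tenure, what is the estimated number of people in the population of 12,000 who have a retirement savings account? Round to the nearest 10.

3,830

Estimated count per cell = population count × respondent percentage:
  0–7 yr: 1,320 × 20.4% = 269.28
  8–9 yr: 1,320 × 61.7% = 814.44
  10–11 yr: 4,560 × 22.2% = 1012.32
  12–23 yr: 2,280 × 37.3% = 850.44
  24+ yr: 2,520 × 35.1% = 884.52
Estimated total = 3831 → 3,830.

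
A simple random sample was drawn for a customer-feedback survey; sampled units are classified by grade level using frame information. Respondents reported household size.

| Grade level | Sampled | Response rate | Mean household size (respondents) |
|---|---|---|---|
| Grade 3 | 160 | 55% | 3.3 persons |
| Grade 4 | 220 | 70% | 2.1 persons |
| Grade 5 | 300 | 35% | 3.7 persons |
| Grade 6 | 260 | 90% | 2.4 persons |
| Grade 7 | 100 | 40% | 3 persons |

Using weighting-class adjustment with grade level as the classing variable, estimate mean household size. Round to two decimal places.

Weighting each respondent by the inverse class response rate inflates each class back to its sampled size, so the class weight is n_sampled:
  Grade 3: 160 × 3.3 = 528
  Grade 4: 220 × 2.1 = 462
  Grade 5: 300 × 3.7 = 1110
  Grade 6: 260 × 2.4 = 624
  Grade 7: 100 × 3 = 300
Adjusted estimate = 3024 / 1,040 = 2.90769 → 2.91.

2.91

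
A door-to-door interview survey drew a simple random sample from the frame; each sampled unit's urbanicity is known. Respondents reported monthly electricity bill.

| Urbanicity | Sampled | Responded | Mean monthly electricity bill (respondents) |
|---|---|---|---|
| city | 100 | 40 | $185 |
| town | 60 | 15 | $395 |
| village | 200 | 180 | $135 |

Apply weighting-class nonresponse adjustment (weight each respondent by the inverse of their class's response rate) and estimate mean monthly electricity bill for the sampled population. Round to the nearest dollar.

Response rates by class: city 40/100 = 40%, town 15/60 = 25%, village 180/200 = 90%.
Inverse-response-rate weighting restores each class to its sampled count, so class totals weight by n_sampled:
  city: 100 × 185 = 18,500
  town: 60 × 395 = 23,700
  village: 200 × 135 = 27,000
Adjusted estimate = 69,200 / 360 = 192.222 → $192.

$192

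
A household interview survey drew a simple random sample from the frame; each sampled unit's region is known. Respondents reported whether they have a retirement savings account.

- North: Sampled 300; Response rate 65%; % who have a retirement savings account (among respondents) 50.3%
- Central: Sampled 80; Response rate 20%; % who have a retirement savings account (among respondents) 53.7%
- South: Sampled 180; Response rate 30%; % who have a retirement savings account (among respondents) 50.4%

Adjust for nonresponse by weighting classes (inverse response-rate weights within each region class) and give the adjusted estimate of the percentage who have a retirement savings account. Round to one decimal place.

50.8%

Each respondent's weight = sampled/responded in their class; summing within a class gives n_sampled, so:
  North: 300 × 50.3 = 15,090
  Central: 80 × 53.7 = 4296
  South: 180 × 50.4 = 9072
Adjusted estimate = 28,458 / 560 = 50.8179 → 50.8%.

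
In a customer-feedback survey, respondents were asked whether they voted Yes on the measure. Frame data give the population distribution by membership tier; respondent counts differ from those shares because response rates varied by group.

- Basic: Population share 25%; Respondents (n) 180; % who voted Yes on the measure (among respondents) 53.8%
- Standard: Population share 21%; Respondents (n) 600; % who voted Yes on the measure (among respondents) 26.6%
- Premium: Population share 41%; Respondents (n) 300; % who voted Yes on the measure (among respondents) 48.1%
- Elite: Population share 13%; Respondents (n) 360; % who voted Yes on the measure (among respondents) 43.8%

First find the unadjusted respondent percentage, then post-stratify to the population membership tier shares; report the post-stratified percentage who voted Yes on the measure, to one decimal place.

Without adjustment, the pooled respondent share is:
  (180/1440)×53.8 + (600/1440)×26.6 + (300/1440)×48.1 + (360/1440)×43.8 = 38.7792%
Post-stratified estimate weights by population shares:
  0.25×53.8 + 0.21×26.6 + 0.41×48.1 + 0.13×43.8 = 44.451%

44.5%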